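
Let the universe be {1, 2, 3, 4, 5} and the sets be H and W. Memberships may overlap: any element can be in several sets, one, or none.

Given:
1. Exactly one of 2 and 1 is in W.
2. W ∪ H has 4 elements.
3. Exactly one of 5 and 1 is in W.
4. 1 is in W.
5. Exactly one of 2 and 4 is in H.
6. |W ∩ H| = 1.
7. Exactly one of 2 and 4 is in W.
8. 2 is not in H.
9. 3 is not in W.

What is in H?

H = {3, 4, 5}

From (4): 1 ∈ W.
From (8): 2 ∉ H.
From (9): 3 ∉ W.
(1) (exactly one): 2 ∉ W.
(3) (exactly one): 5 ∉ W.
(5) (exactly one): 4 ∈ H.
(7) (exactly one): 4 ∈ W.
Suppose 1 ∈ H: no assignment then satisfies all the clues, so 1 ∉ H.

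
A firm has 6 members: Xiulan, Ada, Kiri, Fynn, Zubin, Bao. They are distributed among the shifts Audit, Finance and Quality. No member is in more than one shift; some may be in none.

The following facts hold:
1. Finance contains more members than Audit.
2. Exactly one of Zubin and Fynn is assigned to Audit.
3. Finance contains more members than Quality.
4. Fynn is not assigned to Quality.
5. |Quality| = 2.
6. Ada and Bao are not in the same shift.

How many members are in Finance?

3

From (4): Fynn ∉ Quality.
Suppose Xiulan ∈ Audit: no assignment then satisfies all the clues, so Xiulan ∉ Audit.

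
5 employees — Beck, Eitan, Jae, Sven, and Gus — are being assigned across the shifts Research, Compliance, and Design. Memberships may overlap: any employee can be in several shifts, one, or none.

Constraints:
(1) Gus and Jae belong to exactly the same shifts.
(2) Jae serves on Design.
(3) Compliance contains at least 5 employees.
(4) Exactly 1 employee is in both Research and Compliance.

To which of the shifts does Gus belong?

From (2): Jae ∈ Design.
(1): Gus matches Jae: Gus ∈ Design.
(3): only 5 candidates remain for Compliance, so all are in.
Suppose Gus ∈ Research: no assignment then satisfies all the clues, so Gus ∉ Research.

Gus: Compliance, Design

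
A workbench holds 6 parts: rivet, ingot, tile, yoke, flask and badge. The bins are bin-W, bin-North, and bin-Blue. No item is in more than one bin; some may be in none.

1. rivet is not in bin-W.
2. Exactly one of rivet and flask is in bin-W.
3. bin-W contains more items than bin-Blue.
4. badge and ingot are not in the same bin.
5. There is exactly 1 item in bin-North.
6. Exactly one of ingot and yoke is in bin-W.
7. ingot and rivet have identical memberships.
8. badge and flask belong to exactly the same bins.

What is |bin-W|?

3

From (1): rivet ∉ bin-W.
(2) (exactly one): flask ∈ bin-W.
(7): ingot matches rivet: ingot ∉ bin-W.
(8): badge matches flask: badge ∈ bin-W.
(6) (exactly one): yoke ∈ bin-W.
Suppose rivet ∈ bin-North: no assignment then satisfies all the clues, so rivet ∉ bin-North.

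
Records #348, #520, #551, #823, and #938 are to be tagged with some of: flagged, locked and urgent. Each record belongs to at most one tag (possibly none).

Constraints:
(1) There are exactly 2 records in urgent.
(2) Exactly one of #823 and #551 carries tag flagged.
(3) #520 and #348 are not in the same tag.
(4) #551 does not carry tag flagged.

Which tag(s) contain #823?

#823: flagged

From (4): #551 ∉ flagged.
(2) (exactly one): #823 ∈ flagged.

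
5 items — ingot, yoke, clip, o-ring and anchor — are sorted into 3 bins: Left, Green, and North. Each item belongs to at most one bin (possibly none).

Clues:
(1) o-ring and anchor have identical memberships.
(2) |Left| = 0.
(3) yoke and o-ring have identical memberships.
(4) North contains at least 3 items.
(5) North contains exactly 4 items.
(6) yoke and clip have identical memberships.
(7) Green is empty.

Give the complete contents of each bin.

Left = {}; Green = {}; North = {anchor, clip, o-ring, yoke}

(2): Left already has 0, so the rest are out.
(7): Green already has 0, so the rest are out.
Suppose ingot ∈ North: no assignment then satisfies all the clues, so ingot ∉ North.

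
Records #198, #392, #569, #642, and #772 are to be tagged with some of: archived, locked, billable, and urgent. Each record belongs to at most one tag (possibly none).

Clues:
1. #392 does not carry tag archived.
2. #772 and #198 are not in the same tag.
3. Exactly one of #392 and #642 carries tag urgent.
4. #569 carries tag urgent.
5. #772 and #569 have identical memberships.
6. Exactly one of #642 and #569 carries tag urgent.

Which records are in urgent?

urgent = {#392, #569, #772}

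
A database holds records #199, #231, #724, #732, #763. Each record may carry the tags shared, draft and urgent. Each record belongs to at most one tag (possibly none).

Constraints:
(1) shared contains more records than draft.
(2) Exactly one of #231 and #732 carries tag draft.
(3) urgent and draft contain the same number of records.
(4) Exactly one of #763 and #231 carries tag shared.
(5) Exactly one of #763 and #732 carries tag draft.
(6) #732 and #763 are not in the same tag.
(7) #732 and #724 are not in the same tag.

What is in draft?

draft = {#732}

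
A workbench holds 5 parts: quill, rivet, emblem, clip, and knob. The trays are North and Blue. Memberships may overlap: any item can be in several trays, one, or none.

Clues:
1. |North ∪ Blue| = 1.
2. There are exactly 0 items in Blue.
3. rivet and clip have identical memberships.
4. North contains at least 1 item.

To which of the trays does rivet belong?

rivet: none

(2): Blue already has 0, so the rest are out.
Suppose rivet ∈ North: no assignment then satisfies all the clues, so rivet ∉ North.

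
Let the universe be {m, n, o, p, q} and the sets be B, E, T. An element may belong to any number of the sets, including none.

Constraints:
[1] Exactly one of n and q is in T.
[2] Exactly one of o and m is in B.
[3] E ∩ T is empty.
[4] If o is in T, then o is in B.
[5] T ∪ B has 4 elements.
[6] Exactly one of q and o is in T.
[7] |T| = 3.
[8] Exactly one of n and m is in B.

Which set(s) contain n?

n: B, T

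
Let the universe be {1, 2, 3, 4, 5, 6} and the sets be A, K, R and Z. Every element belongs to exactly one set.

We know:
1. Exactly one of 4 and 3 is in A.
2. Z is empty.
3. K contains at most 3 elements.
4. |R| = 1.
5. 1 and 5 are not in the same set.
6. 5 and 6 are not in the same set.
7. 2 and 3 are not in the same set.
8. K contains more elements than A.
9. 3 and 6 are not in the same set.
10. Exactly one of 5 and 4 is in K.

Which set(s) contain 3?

(2): Z already has 0, so the rest are out.
Suppose 3 ∉ A: no assignment then satisfies all the clues, so 3 ∈ A.

3: A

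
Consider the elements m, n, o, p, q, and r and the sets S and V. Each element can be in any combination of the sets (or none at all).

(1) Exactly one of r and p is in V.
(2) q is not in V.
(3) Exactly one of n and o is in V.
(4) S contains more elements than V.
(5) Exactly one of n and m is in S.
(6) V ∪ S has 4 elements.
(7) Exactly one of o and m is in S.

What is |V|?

2

From (2): q ∉ V.
Suppose m ∈ V: no assignment then satisfies all the clues, so m ∉ V.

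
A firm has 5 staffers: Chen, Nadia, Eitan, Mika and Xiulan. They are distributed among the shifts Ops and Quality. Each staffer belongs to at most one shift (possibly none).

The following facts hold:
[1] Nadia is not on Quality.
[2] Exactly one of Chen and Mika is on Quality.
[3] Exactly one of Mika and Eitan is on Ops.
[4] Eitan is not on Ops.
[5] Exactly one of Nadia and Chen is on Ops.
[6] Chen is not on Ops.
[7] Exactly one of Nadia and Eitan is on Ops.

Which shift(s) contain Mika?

From (1): Nadia ∉ Quality.
From (4): Eitan ∉ Ops.
From (6): Chen ∉ Ops.
(3) (exactly one): Mika ∈ Ops.
(5) (exactly one): Nadia ∈ Ops.
(2) (exactly one): Chen ∈ Quality.

Mika: Ops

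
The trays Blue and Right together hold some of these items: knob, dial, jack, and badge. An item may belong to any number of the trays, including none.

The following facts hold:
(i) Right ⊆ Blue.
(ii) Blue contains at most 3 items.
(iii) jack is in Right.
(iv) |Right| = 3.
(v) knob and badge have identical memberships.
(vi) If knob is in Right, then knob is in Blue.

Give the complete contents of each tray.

Blue = {badge, jack, knob}; Right = {badge, jack, knob}

From (iii): jack ∈ Right.
(i) with jack ∈ Right: jack ∈ Blue.
Suppose knob ∉ Blue: no assignment then satisfies all the clues, so knob ∈ Blue.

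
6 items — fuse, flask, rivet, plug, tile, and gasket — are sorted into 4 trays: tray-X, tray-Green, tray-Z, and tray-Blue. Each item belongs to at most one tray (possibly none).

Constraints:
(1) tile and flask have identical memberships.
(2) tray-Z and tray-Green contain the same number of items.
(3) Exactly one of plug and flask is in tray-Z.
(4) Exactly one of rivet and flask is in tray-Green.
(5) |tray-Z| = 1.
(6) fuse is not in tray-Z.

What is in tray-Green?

From (6): fuse ∉ tray-Z.
Suppose fuse ∈ tray-Green: no assignment then satisfies all the clues, so fuse ∉ tray-Green.

tray-Green = {rivet}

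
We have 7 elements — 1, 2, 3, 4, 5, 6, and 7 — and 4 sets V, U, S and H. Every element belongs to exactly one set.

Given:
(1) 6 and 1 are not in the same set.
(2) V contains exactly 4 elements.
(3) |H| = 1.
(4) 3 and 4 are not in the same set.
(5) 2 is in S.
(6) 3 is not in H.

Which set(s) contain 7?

7: V

From (5): 2 ∈ S.
From (6): 3 ∉ H.
Suppose 7 ∉ V: no assignment then satisfies all the clues, so 7 ∈ V.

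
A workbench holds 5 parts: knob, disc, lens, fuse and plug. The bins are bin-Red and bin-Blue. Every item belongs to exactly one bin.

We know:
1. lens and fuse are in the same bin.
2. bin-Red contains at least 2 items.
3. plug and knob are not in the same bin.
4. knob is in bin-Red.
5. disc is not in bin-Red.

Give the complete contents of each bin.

bin-Red = {fuse, knob, lens}; bin-Blue = {disc, plug}

From (4): knob ∈ bin-Red.
From (5): disc ∉ bin-Red.
(3): plug ∉ bin-Red.
Only one bin left: disc ∈ bin-Blue.
Only one bin left: plug ∈ bin-Blue.
Suppose lens ∉ bin-Red: no assignment then satisfies all the clues, so lens ∈ bin-Red.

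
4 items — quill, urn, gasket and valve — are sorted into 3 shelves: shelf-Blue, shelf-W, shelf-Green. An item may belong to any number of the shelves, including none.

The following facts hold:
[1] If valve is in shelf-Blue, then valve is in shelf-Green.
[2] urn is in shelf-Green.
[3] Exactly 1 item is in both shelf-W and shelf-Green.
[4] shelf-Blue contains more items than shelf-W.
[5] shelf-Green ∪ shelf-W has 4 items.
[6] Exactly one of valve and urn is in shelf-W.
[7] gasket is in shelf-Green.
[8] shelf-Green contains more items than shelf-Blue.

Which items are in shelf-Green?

shelf-Green = {gasket, quill, urn, valve}

From (2): urn ∈ shelf-Green.
From (7): gasket ∈ shelf-Green.
Suppose quill ∉ shelf-Green: no assignment then satisfies all the clues, so quill ∈ shelf-Green.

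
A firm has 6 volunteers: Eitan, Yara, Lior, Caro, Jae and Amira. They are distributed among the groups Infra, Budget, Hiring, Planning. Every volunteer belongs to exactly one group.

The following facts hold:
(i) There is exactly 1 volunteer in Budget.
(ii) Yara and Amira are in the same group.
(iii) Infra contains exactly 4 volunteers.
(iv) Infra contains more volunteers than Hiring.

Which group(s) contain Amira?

Amira: Infra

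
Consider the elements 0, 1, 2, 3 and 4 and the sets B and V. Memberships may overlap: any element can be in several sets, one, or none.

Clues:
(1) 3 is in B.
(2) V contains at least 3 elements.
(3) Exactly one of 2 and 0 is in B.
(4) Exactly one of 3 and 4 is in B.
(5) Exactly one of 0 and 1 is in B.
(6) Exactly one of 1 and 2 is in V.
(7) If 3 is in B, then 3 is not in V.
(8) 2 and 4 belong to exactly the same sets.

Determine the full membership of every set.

B = {0, 3}; V = {0, 2, 4}

From (1): 3 ∈ B.
(4) (exactly one): 4 ∉ B.
(7): 3 ∉ V.
(8): 2 matches 4: 2 ∉ B.
(3) (exactly one): 0 ∈ B.
(5) (exactly one): 1 ∉ B.
Suppose 0 ∉ V: no assignment then satisfies all the clues, so 0 ∈ V.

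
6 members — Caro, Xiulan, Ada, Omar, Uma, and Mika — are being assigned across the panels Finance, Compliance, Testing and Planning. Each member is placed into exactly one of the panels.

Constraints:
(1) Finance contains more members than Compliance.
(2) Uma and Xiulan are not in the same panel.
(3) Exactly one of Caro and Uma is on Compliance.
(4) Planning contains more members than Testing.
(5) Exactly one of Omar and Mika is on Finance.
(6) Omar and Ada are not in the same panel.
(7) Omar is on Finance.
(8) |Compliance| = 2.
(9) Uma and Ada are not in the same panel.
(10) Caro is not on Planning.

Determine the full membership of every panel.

Finance = {Caro, Omar, Xiulan}; Compliance = {Mika, Uma}; Testing = {}; Planning = {Ada}

From (7): Omar ∈ Finance.
From (10): Caro ∉ Planning.
(5) (exactly one): Mika ∉ Finance.
(6): Ada ∉ Finance.
Suppose Caro ∉ Finance: no assignment then satisfies all the clues, so Caro ∈ Finance.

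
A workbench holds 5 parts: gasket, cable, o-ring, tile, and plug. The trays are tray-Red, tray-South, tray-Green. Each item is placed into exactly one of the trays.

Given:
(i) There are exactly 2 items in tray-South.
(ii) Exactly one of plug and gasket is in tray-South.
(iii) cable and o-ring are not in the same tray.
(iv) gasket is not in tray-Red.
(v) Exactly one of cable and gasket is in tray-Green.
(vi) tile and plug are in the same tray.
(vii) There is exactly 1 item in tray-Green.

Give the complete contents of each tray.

tray-Red = {plug, tile}; tray-South = {gasket, o-ring}; tray-Green = {cable}

From (iv): gasket ∉ tray-Red.
Suppose gasket ∉ tray-South: no assignment then satisfies all the clues, so gasket ∈ tray-South.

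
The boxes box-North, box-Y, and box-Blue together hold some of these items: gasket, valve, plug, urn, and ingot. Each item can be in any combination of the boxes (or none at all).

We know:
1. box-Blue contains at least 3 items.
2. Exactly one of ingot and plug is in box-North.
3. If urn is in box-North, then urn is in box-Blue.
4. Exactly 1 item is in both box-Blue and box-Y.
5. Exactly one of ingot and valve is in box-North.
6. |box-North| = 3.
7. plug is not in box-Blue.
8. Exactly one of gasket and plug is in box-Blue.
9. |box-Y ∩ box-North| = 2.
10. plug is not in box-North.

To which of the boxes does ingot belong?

From (7): plug ∉ box-Blue.
From (10): plug ∉ box-North.
(2) (exactly one): ingot ∈ box-North.
(5) (exactly one): valve ∉ box-North.
(6): only 3 candidates remain for box-North, so all are in.
(8) (exactly one): gasket ∈ box-Blue.
(3): urn ∈ box-Blue.
Suppose ingot ∉ box-Y: no assignment then satisfies all the clues, so ingot ∈ box-Y.

ingot: box-North, box-Y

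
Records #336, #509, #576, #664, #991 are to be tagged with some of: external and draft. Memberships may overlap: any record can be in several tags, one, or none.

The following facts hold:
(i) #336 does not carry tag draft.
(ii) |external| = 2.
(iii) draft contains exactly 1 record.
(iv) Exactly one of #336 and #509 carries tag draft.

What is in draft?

draft = {#509}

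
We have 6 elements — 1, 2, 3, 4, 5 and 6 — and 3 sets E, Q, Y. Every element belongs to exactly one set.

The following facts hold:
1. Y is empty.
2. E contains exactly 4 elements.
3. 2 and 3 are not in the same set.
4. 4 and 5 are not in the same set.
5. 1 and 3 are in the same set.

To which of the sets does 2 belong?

2: Q

(1): Y already has 0, so the rest are out.
Suppose 2 ∈ E: no assignment then satisfies all the clues, so 2 ∉ E.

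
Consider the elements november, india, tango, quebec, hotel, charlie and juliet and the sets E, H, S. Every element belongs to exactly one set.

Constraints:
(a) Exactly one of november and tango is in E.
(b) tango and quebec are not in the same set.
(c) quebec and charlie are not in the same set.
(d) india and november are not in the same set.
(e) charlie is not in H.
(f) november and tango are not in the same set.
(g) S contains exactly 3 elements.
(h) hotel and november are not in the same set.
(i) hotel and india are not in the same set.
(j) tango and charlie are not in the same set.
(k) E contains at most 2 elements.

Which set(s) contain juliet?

juliet: S

From (e): charlie ∉ H.
Suppose juliet ∈ E: no assignment then satisfies all the clues, so juliet ∉ E.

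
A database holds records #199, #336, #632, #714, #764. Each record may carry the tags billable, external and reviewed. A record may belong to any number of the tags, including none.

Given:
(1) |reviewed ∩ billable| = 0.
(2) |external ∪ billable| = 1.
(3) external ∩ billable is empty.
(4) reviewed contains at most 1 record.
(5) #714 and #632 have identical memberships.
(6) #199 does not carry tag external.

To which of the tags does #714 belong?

#714: none

From (6): #199 ∉ external.
Suppose #714 ∈ billable: no assignment then satisfies all the clues, so #714 ∉ billable.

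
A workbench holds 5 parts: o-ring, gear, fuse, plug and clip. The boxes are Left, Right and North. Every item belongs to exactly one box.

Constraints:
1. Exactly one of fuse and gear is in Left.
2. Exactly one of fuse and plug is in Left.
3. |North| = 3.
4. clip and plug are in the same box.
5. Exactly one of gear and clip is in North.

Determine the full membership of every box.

Left = {fuse}; Right = {gear}; North = {clip, o-ring, plug}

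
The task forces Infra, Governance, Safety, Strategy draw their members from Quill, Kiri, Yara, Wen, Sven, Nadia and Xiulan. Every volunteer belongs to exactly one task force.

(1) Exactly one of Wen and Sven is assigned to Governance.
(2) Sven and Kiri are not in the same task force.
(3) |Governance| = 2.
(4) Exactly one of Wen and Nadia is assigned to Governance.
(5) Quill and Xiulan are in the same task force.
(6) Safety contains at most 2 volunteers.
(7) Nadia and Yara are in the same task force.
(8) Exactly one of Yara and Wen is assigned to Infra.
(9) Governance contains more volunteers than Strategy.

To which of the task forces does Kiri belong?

Kiri: Governance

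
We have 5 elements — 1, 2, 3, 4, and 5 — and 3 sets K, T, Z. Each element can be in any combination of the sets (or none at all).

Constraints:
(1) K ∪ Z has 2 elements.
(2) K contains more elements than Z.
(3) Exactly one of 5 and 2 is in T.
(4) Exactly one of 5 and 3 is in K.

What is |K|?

2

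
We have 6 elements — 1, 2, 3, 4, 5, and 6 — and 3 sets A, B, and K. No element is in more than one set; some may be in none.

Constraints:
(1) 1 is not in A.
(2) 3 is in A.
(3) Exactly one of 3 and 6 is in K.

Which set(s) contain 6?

6: K

From (1): 1 ∉ A.
From (2): 3 ∈ A.
(3) (exactly one): 6 ∈ K.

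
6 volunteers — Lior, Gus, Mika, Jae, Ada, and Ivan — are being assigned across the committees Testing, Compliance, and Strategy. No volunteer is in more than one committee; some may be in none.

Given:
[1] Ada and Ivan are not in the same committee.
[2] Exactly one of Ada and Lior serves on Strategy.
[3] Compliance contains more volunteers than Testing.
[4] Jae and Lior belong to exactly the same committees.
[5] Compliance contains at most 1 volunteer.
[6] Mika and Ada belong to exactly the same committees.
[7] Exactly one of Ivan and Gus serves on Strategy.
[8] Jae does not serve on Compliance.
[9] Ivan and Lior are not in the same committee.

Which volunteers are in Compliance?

Compliance = {Ivan}

From (8): Jae ∉ Compliance.
(4): Lior matches Jae: Lior ∉ Compliance.
Suppose Gus ∈ Compliance: no assignment then satisfies all the clues, so Gus ∉ Compliance.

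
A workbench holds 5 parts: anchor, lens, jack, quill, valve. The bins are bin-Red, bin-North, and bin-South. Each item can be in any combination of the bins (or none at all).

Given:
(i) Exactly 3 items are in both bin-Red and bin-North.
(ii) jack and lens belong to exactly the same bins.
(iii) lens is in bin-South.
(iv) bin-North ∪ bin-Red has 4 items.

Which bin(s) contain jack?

jack: bin-North, bin-Red, bin-South

From (iii): lens ∈ bin-South.
(ii): jack matches lens: jack ∈ bin-South.
Suppose jack ∉ bin-Red: no assignment then satisfies all the clues, so jack ∈ bin-Red.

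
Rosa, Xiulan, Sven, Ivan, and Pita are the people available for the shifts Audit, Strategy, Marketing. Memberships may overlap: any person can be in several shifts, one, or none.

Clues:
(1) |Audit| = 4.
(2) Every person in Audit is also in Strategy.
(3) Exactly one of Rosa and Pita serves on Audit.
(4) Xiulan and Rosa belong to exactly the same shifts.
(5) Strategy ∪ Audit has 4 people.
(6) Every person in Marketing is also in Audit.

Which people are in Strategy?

Strategy = {Ivan, Rosa, Sven, Xiulan}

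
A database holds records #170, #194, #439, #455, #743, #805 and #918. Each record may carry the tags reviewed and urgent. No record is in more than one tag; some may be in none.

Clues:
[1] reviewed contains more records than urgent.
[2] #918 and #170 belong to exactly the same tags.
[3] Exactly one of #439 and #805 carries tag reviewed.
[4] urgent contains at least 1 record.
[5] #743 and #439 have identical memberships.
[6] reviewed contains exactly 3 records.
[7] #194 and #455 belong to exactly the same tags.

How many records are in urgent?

2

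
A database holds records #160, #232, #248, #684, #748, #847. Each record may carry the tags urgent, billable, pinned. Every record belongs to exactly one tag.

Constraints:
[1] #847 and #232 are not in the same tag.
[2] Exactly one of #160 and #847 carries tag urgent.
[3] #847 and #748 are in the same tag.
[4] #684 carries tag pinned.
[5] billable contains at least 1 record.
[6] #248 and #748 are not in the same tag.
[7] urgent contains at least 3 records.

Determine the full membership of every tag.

urgent = {#160, #232, #248}; billable = {#748, #847}; pinned = {#684}

From (4): #684 ∈ pinned.
Suppose #160 ∉ urgent: no assignment then satisfies all the clues, so #160 ∈ urgent.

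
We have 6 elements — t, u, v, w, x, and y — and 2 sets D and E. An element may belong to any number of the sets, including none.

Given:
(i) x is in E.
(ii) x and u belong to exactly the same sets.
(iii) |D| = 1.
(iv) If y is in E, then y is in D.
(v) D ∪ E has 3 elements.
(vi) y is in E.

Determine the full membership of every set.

D = {y}; E = {u, x, y}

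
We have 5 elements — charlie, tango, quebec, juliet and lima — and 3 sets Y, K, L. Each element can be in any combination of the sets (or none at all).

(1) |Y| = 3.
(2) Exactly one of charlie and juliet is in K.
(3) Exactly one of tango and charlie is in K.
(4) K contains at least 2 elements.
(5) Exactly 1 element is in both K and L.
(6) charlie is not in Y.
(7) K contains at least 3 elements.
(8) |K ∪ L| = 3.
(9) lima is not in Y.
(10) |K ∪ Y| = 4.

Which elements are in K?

K = {juliet, lima, tango}

From (6): charlie ∉ Y.
From (9): lima ∉ Y.
(1): only 3 candidates remain for Y, so all are in.
Suppose charlie ∈ K: no assignment then satisfies all the clues, so charlie ∉ K.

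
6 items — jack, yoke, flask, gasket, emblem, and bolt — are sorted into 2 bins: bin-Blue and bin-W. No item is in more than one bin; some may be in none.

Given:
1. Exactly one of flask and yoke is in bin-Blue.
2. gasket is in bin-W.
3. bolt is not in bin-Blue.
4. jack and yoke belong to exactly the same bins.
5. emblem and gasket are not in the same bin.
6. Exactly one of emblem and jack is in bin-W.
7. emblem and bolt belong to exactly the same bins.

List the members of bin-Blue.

bin-Blue = {flask}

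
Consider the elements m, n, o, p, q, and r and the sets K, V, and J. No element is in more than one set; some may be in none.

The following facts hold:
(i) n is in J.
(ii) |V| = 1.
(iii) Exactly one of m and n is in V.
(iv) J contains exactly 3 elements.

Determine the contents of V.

V = {m}

From (i): n ∈ J.
(iii) (exactly one): m ∈ V.
(ii): V already has 1, so the rest are out.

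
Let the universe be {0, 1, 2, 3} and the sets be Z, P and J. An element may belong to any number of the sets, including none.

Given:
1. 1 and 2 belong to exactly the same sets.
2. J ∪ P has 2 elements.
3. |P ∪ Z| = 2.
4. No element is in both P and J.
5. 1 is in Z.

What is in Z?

Z = {1, 2}

From (5): 1 ∈ Z.
(1): 2 matches 1: 2 ∈ Z.
Suppose 0 ∈ Z: no assignment then satisfies all the clues, so 0 ∉ Z.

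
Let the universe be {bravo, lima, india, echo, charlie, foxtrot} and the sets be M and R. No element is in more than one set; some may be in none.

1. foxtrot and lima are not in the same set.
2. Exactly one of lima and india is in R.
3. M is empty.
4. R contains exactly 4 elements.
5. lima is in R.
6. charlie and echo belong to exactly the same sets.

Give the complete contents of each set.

M = {}; R = {bravo, charlie, echo, lima}

From (5): lima ∈ R.
(1): foxtrot ∉ R.
(2) (exactly one): india ∉ R.
(3): M already has 0, so the rest are out.
(4): only 4 candidates remain for R, so all are in.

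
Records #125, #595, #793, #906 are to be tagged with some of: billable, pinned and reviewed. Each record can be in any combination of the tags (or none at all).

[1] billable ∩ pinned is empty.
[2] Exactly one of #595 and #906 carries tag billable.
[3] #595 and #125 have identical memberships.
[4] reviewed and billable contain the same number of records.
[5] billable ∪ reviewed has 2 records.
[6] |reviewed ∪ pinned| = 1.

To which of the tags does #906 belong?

#906: billable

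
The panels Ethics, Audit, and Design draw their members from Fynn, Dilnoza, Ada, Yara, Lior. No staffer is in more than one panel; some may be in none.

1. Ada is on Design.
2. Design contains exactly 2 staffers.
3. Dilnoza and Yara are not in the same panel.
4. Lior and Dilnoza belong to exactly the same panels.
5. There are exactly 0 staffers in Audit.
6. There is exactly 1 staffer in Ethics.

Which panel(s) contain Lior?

Lior: none

From (1): Ada ∈ Design.
(5): Audit already has 0, so the rest are out.
Suppose Lior ∈ Ethics: no assignment then satisfies all the clues, so Lior ∉ Ethics.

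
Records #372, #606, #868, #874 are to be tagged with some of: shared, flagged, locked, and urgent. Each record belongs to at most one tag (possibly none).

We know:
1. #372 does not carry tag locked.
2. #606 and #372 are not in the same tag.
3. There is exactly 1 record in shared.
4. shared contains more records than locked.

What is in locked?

From (1): #372 ∉ locked.
Suppose #606 ∈ locked: no assignment then satisfies all the clues, so #606 ∉ locked.

locked = {}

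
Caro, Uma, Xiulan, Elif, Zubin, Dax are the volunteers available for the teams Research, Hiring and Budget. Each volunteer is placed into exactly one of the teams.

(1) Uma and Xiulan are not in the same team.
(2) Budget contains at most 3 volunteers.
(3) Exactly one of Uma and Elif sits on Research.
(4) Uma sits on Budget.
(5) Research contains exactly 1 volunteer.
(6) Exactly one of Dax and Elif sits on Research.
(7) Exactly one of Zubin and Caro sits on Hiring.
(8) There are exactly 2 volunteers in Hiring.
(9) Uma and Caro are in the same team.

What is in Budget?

Budget = {Caro, Dax, Uma}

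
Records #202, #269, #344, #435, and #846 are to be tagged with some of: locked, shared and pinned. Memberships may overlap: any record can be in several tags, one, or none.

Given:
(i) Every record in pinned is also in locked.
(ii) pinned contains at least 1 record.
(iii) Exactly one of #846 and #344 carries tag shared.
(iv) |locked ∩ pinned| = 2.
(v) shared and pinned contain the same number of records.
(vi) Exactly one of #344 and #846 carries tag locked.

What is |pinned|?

2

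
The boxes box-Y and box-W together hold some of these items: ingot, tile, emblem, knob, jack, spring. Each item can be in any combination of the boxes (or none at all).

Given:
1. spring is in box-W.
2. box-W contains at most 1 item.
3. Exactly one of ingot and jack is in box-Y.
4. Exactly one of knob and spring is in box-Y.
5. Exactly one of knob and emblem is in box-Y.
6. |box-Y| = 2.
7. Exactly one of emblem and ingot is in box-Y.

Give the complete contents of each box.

box-Y = {ingot, knob}; box-W = {spring}

From (1): spring ∈ box-W.
(2): box-W already has 1, so the rest are out.
Suppose ingot ∉ box-Y: no assignment then satisfies all the clues, so ingot ∈ box-Y.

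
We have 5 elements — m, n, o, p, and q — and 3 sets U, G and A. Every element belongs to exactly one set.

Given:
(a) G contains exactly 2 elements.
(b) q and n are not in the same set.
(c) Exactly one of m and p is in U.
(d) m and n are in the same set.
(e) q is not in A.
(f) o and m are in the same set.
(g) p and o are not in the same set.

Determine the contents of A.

A = {}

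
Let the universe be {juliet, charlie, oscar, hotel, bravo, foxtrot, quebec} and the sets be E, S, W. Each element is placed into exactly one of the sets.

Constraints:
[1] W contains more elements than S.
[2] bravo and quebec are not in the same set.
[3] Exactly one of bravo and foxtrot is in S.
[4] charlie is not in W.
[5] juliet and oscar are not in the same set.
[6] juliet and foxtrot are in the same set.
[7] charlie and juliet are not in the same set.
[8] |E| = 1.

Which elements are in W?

W = {foxtrot, hotel, juliet, quebec}

From (4): charlie ∉ W.
Suppose juliet ∉ W: no assignment then satisfies all the clues, so juliet ∈ W.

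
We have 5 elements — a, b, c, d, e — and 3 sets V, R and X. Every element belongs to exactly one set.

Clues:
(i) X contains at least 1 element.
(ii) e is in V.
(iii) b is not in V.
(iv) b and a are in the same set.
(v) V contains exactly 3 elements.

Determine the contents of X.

X = {a, b}

From (ii): e ∈ V.
From (iii): b ∉ V.
(iv): a matches b: a ∉ V.
(v): only 3 candidates remain for V, so all are in.
Suppose a ∉ X: no assignment then satisfies all the clues, so a ∈ X.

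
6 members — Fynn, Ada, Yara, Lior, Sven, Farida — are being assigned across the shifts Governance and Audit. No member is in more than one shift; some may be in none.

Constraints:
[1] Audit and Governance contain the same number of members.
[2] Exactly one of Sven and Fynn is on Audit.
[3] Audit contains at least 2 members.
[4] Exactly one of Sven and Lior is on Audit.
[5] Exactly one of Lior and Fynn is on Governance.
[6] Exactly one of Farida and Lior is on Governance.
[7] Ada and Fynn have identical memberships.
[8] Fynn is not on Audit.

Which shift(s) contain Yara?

From (8): Fynn ∉ Audit.
(2) (exactly one): Sven ∈ Audit.
(4) (exactly one): Lior ∉ Audit.
(7): Ada matches Fynn: Ada ∉ Audit.
Suppose Yara ∉ Governance: no assignment then satisfies all the clues, so Yara ∈ Governance.

Yara: Governance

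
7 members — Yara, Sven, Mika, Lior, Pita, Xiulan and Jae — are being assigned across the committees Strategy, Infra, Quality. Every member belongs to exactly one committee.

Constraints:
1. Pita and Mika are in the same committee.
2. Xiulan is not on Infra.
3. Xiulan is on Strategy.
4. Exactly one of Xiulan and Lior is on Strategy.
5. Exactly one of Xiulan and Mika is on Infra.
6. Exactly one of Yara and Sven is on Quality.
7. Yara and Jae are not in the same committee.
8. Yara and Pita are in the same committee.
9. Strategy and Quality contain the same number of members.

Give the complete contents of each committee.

Strategy = {Jae, Xiulan}; Infra = {Mika, Pita, Yara}; Quality = {Lior, Sven}

From (2): Xiulan ∉ Infra.
From (3): Xiulan ∈ Strategy.
(4) (exactly one): Lior ∉ Strategy.
(5) (exactly one): Mika ∈ Infra.
(1): Pita matches Mika: Pita ∉ Strategy.
(1): Pita matches Mika: Pita ∈ Infra.
(8): Yara matches Pita: Yara ∉ Strategy.
(8): Yara matches Pita: Yara ∈ Infra.
(6) (exactly one): Sven ∈ Quality.
(7): Jae ∉ Infra.
Suppose Lior ∈ Infra: no assignment then satisfies all the clues, so Lior ∉ Infra.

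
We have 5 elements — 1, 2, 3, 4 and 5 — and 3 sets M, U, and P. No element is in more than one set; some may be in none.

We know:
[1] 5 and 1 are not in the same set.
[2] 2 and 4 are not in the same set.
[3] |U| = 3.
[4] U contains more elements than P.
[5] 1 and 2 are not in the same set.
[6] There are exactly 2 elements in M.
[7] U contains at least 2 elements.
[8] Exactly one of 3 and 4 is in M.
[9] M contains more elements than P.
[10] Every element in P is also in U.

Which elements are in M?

M = {1, 4}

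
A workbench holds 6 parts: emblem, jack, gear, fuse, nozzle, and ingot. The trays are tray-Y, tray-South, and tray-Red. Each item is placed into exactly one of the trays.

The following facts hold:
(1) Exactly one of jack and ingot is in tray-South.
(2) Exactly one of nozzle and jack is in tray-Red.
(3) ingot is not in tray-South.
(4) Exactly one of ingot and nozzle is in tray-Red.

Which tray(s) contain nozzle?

nozzle: tray-Red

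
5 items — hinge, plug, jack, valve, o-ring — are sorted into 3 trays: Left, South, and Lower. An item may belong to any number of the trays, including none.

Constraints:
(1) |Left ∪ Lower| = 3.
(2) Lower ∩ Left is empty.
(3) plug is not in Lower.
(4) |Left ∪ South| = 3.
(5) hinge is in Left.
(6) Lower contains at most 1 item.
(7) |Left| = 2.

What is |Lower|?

1

From (3): plug ∉ Lower.
From (5): hinge ∈ Left.
(2) (disjoint): hinge ∉ Lower.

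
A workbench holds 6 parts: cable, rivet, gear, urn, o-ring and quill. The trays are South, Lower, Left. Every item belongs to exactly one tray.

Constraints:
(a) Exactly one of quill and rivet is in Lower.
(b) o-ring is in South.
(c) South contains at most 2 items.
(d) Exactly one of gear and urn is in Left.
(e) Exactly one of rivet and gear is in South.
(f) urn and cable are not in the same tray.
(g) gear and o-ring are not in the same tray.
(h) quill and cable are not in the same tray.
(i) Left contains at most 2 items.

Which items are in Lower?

From (b): o-ring ∈ South.
(g): gear ∉ South.
(e) (exactly one): rivet ∈ South.
(a) (exactly one): quill ∈ Lower.
(c): South already has 2, so the rest are out.
(h): cable ∉ Lower.
Only one tray left: cable ∈ Left.
(f): urn ∉ Left.
Only one tray left: urn ∈ Lower.
(d) (exactly one): gear ∈ Left.

Lower = {quill, urn}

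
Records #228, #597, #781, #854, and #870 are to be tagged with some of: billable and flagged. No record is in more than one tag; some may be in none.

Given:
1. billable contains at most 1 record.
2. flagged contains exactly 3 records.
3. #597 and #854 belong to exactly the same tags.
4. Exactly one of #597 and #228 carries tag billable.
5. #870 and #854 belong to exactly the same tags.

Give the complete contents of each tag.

billable = {#228}; flagged = {#597, #854, #870}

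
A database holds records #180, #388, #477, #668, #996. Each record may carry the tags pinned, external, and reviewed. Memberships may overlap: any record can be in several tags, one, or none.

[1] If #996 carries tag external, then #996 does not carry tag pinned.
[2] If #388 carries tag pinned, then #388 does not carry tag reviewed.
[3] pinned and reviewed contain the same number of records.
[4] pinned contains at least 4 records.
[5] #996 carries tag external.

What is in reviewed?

reviewed = {#180, #477, #668, #996}

From (5): #996 ∈ external.
(1): #996 ∉ pinned.
(4): only 4 candidates remain for pinned, so all are in.
(2): #388 ∉ reviewed.
Suppose #180 ∉ reviewed: no assignment then satisfies all the clues, so #180 ∈ reviewed.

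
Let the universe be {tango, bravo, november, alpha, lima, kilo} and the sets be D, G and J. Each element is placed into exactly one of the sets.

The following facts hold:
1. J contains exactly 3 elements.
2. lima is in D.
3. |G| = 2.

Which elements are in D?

From (2): lima ∈ D.
Suppose tango ∈ D: no assignment then satisfies all the clues, so tango ∉ D.

D = {lima}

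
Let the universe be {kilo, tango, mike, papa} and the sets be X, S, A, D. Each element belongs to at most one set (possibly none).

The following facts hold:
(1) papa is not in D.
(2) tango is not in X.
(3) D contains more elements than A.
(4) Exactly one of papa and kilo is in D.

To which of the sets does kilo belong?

From (1): papa ∉ D.
From (2): tango ∉ X.
(4) (exactly one): kilo ∈ D.

kilo: D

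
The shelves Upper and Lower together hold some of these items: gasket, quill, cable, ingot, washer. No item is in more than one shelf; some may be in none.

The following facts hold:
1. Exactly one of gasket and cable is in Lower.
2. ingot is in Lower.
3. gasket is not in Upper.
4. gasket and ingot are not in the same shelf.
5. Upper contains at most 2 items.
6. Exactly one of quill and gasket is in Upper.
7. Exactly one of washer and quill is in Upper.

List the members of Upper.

Upper = {quill}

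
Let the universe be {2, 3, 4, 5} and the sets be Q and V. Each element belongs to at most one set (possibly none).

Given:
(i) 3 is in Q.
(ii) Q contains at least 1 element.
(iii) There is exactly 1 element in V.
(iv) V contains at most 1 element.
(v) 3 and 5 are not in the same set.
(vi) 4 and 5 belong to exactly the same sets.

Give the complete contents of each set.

Q = {3}; V = {2}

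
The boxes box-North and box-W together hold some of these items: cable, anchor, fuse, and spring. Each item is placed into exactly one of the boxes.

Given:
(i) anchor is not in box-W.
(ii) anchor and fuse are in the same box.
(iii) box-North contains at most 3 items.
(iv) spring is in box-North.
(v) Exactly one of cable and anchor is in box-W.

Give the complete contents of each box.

box-North = {anchor, fuse, spring}; box-W = {cable}

From (i): anchor ∉ box-W.
From (iv): spring ∈ box-North.
(ii): fuse matches anchor: fuse ∉ box-W.
(v) (exactly one): cable ∈ box-W.
Only one box left: anchor ∈ box-North.
Only one box left: fuse ∈ box-North.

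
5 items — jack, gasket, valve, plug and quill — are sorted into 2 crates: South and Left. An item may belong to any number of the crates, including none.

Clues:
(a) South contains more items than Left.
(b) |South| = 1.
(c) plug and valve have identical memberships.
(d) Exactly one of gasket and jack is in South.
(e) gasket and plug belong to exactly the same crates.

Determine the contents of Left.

Left = {}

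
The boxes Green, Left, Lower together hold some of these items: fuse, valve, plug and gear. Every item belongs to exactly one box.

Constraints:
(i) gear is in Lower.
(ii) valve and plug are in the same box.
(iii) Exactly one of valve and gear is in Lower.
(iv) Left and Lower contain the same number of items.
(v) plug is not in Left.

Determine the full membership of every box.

From (i): gear ∈ Lower.
From (v): plug ∉ Left.
(ii): valve matches plug: valve ∉ Left.
(iii) (exactly one): valve ∉ Lower.
Only one box left: valve ∈ Green.
(ii): plug matches valve: plug ∈ Green.
Suppose fuse ∈ Green: no assignment then satisfies all the clues, so fuse ∉ Green.

Green = {plug, valve}; Left = {fuse}; Lower = {gear}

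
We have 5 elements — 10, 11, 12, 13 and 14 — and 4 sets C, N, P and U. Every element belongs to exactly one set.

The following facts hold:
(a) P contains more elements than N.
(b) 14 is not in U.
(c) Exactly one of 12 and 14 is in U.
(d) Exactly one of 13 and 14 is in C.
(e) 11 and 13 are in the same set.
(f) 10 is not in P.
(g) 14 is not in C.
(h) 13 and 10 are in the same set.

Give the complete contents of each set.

C = {10, 11, 13}; N = {}; P = {14}; U = {12}

From (b): 14 ∉ U.
From (f): 10 ∉ P.
From (g): 14 ∉ C.
(c) (exactly one): 12 ∈ U.
(d) (exactly one): 13 ∈ C.
(e): 11 matches 13: 11 ∈ C.
(h): 10 matches 13: 10 ∈ C.
Suppose 14 ∈ N: no assignment then satisfies all the clues, so 14 ∉ N.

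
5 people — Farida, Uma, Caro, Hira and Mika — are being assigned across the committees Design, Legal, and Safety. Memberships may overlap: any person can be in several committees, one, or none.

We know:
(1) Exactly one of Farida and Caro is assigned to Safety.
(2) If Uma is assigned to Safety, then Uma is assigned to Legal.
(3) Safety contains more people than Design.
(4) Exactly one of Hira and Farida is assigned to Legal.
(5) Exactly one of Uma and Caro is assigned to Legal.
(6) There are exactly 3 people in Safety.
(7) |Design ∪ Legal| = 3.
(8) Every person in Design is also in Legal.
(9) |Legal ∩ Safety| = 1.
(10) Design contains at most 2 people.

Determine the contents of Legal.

Legal = {Farida, Mika, Uma}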